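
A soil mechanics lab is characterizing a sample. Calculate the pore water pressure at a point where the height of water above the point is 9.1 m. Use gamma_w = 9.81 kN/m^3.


Result: 89.27 kPa

Derivation:
Using u = gamma_w * h_w
u = 9.81 * 9.1
u = 89.27 kPa


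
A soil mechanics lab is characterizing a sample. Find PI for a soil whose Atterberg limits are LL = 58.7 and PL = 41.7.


Result: 17.0

Derivation:
Using PI = LL - PL
PI = 58.7 - 41.7
PI = 17.0


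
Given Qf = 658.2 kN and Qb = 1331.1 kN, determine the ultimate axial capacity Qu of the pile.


Using Qu = Qf + Qb
Qu = 658.2 + 1331.1
Qu = 1989.3 kN


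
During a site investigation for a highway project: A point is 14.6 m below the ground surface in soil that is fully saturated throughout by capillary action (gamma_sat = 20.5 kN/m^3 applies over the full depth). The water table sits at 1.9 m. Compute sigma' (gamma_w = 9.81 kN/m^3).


Total stress = gamma_sat * depth
sigma = 20.5 * 14.6 = 299.3 kPa
Pore water pressure u = gamma_w * (depth - d_wt)
u = 9.81 * (14.6 - 1.9) = 124.587 kPa
Effective stress = sigma - u
sigma' = 299.3 - 124.587 = 174.71 kPa


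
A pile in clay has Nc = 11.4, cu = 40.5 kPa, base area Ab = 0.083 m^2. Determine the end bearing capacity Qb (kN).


Using Qb = Nc * cu * Ab
Qb = 11.4 * 40.5 * 0.083
Qb = 38.32 kN


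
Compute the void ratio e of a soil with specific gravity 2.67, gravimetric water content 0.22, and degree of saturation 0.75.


Using the relation e = Gs * w / S
e = 2.67 * 0.22 / 0.75
e = 0.7832


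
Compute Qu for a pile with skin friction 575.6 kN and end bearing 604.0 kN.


Using Qu = Qf + Qb
Qu = 575.6 + 604.0
Qu = 1179.6 kN


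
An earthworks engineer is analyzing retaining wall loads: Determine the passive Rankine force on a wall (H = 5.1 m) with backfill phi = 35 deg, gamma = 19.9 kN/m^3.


Compute passive earth pressure coefficient:
Kp = tan^2(45 + phi/2) = tan^2(62.5) = 3.690172
Compute passive force:
Pp = 0.5 * Kp * gamma * H^2
Pp = 0.5 * 3.690172 * 19.9 * 5.1^2
Pp = 955.01 kN/m


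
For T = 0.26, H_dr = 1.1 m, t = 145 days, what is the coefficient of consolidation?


Using cv = T * H_dr^2 / t
H_dr^2 = 1.1^2 = 1.21
cv = 0.26 * 1.21 / 145
cv = 0.00217 m^2/day


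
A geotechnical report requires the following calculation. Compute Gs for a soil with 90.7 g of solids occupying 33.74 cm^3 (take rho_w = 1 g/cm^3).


Using Gs = m_s / (V_s * rho_w)
Since rho_w = 1 g/cm^3:
Gs = 90.7 / 33.74
Gs = 2.688


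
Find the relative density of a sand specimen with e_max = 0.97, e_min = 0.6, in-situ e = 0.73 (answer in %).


Using Dr = (e_max - e) / (e_max - e_min) * 100
e_max - e = 0.97 - 0.73 = 0.24
e_max - e_min = 0.97 - 0.6 = 0.37
Dr = 0.24 / 0.37 * 100
Dr = 64.86 %


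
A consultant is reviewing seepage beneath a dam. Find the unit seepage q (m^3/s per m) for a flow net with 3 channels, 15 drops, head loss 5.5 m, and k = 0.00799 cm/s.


Convert k to m/s for unit consistency with H:
k = 0.00799 cm/s = 0.00799 / 100 m/s = 7.99e-05 m/s
Using q = k * H * Nf / Nd
Nf / Nd = 3 / 15 = 0.2
q = 7.99e-05 * 5.5 * 0.2
q = 8.789e-05 m^3/s per m


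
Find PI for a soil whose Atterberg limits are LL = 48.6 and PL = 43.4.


Using PI = LL - PL
PI = 48.6 - 43.4
PI = 5.2


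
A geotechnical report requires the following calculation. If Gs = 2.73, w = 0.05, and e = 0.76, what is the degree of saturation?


Using S = Gs * w / e
S = 2.73 * 0.05 / 0.76
S = 0.1796


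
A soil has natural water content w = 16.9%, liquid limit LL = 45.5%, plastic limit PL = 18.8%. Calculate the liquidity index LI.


Result: -0.071

Derivation:
First compute the plasticity index:
PI = LL - PL = 45.5 - 18.8 = 26.7
Then compute the liquidity index:
LI = (w - PL) / PI
LI = (16.9 - 18.8) / 26.7
LI = -0.071


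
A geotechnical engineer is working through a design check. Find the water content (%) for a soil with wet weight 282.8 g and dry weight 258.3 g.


Result: 9.49 %

Derivation:
Using w = (m_wet - m_dry) / m_dry * 100
m_wet - m_dry = 282.8 - 258.3 = 24.5 g
w = 24.5 / 258.3 * 100
w = 9.49 %


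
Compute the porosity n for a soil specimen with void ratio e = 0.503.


Using the relation n = e / (1 + e)
n = 0.503 / (1 + 0.503)
n = 0.503 / 1.503
n = 0.3347


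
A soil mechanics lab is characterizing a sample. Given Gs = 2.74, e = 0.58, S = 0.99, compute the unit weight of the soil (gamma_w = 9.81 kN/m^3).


Using gamma = gamma_w * (Gs + S*e) / (1 + e)
Numerator: Gs + S*e = 2.74 + 0.99*0.58 = 3.3142
Denominator: 1 + e = 1 + 0.58 = 1.58
gamma = 9.81 * 3.3142 / 1.58
gamma = 20.577 kN/m^3


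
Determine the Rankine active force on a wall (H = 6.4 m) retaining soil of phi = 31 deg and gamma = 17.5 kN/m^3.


Compute active earth pressure coefficient:
Ka = tan^2(45 - phi/2) = tan^2(29.5) = 0.320099
Compute active force:
Pa = 0.5 * Ka * gamma * H^2
Pa = 0.5 * 0.320099 * 17.5 * 6.4^2
Pa = 114.72 kN/m


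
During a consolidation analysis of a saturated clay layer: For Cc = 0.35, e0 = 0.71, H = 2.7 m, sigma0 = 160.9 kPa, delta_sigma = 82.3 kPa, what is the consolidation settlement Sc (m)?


Using Sc = Cc * H / (1 + e0) * log10((sigma0 + delta_sigma) / sigma0)
Stress ratio = (160.9 + 82.3) / 160.9 = 1.5115
log10(1.5115) = 0.179408
Cc * H / (1 + e0) = 0.35 * 2.7 / (1 + 0.71) = 0.552632
Sc = 0.552632 * 0.179408
Sc = 0.0991 m


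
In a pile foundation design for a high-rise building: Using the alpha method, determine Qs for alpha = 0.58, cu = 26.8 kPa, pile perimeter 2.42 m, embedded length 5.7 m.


Using Qs = alpha * cu * perimeter * L
Qs = 0.58 * 26.8 * 2.42 * 5.7
Qs = 214.41 kN


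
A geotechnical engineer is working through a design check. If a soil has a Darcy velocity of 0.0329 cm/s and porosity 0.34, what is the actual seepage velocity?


Result: 0.09676 cm/s

Derivation:
Using v_s = v_d / n
v_s = 0.0329 / 0.34
v_s = 0.09676 cm/s


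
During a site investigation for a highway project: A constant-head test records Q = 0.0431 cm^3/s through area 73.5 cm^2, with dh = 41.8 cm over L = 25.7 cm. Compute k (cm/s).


Compute hydraulic gradient:
i = dh / L = 41.8 / 25.7 = 1.62646
Then apply Darcy's law:
k = Q / (A * i)
k = 0.0431 / (73.5 * 1.62646)
k = 0.0431 / 119.545
k = 0.000361 cm/s


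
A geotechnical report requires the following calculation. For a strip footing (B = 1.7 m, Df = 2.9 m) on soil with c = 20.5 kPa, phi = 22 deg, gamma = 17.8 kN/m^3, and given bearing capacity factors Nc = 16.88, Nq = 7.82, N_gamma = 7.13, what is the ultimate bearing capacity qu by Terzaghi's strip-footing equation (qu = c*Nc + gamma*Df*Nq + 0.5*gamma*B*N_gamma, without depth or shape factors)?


Compute qu = c*Nc + gamma*Df*Nq + 0.5*gamma*B*N_gamma
Term 1: 20.5 * 16.88 = 346.04
Term 2: 17.8 * 2.9 * 7.82 = 403.6684
Term 3: 0.5 * 17.8 * 1.7 * 7.13 = 107.8769
qu = 346.04 + 403.6684 + 107.8769
qu = 857.59 kPa


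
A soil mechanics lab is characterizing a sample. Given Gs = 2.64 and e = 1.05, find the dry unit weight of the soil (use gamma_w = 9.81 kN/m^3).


Result: 12.633 kN/m^3

Derivation:
Using gamma_d = Gs * gamma_w / (1 + e)
gamma_d = 2.64 * 9.81 / (1 + 1.05)
gamma_d = 2.64 * 9.81 / 2.05
gamma_d = 12.633 kN/m^3


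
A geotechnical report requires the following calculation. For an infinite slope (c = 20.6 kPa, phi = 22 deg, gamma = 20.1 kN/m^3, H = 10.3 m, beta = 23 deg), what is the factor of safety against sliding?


Using Fs = c / (gamma*H*sin(beta)*cos(beta)) + tan(phi)/tan(beta)
Cohesion contribution = 20.6 / (20.1*10.3*sin(23)*cos(23))
Cohesion contribution = 0.276649
Friction contribution = tan(22)/tan(23) = 0.951826
Fs = 0.276649 + 0.951826
Fs = 1.228


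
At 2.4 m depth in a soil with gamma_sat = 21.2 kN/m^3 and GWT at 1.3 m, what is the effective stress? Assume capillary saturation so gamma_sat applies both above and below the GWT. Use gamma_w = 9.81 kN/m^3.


Total stress = gamma_sat * depth
sigma = 21.2 * 2.4 = 50.88 kPa
Pore water pressure u = gamma_w * (depth - d_wt)
u = 9.81 * (2.4 - 1.3) = 10.791 kPa
Effective stress = sigma - u
sigma' = 50.88 - 10.791 = 40.09 kPa


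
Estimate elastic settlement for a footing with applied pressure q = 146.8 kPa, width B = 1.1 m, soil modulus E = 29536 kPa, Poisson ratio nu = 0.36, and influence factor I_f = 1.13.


Using Se = q * B * (1 - nu^2) * I_f / E
1 - nu^2 = 1 - 0.36^2 = 0.8704
Se = 146.8 * 1.1 * 0.8704 * 1.13 / 29536
Se = 0.005377 m
Convert to mm: Se = 0.005377 * 1000 = 5.377 mm


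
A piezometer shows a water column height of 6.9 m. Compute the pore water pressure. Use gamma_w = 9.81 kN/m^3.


Using u = gamma_w * h_w
u = 9.81 * 6.9
u = 67.69 kPa


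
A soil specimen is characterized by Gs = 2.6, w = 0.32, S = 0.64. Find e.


Result: 1.3

Derivation:
Using the relation e = Gs * w / S
e = 2.6 * 0.32 / 0.64
e = 1.3


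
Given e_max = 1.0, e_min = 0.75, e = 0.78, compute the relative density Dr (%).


Using Dr = (e_max - e) / (e_max - e_min) * 100
e_max - e = 1.0 - 0.78 = 0.22
e_max - e_min = 1.0 - 0.75 = 0.25
Dr = 0.22 / 0.25 * 100
Dr = 88.0 %


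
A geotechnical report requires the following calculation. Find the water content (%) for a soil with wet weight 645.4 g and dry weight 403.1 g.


Using w = (m_wet - m_dry) / m_dry * 100
m_wet - m_dry = 645.4 - 403.1 = 242.3 g
w = 242.3 / 403.1 * 100
w = 60.11 %


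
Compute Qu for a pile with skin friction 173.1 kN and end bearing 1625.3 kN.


Result: 1798.4 kN

Derivation:
Using Qu = Qf + Qb
Qu = 173.1 + 1625.3
Qu = 1798.4 kN


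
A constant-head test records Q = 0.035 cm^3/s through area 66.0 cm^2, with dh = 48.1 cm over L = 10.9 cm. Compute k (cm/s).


Compute hydraulic gradient:
i = dh / L = 48.1 / 10.9 = 4.41284
Then apply Darcy's law:
k = Q / (A * i)
k = 0.035 / (66.0 * 4.41284)
k = 0.035 / 291.248
k = 0.00012 cm/s


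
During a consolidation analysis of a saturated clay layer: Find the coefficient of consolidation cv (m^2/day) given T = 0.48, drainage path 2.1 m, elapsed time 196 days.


Result: 0.0108 m^2/day

Derivation:
Using cv = T * H_dr^2 / t
H_dr^2 = 2.1^2 = 4.41
cv = 0.48 * 4.41 / 196
cv = 0.0108 m^2/day


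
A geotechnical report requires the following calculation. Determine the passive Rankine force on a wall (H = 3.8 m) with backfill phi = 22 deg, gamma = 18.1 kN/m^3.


Compute passive earth pressure coefficient:
Kp = tan^2(45 + phi/2) = tan^2(56.0) = 2.197987
Compute passive force:
Pp = 0.5 * Kp * gamma * H^2
Pp = 0.5 * 2.197987 * 18.1 * 3.8^2
Pp = 287.24 kN/m


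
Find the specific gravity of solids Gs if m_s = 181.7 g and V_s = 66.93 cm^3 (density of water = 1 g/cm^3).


Using Gs = m_s / (V_s * rho_w)
Since rho_w = 1 g/cm^3:
Gs = 181.7 / 66.93
Gs = 2.715


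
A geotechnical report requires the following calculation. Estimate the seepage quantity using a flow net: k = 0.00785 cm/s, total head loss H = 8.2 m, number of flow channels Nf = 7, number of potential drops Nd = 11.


Result: 0.0004096 m^3/s per m

Derivation:
Convert k to m/s for unit consistency with H:
k = 0.00785 cm/s = 0.00785 / 100 m/s = 7.85e-05 m/s
Using q = k * H * Nf / Nd
Nf / Nd = 7 / 11 = 0.6364
q = 7.85e-05 * 8.2 * 0.6364
q = 0.0004096 m^3/s per m


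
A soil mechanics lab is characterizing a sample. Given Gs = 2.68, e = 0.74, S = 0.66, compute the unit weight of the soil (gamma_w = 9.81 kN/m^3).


Using gamma = gamma_w * (Gs + S*e) / (1 + e)
Numerator: Gs + S*e = 2.68 + 0.66*0.74 = 3.1684
Denominator: 1 + e = 1 + 0.74 = 1.74
gamma = 9.81 * 3.1684 / 1.74
gamma = 17.863 kN/m^3


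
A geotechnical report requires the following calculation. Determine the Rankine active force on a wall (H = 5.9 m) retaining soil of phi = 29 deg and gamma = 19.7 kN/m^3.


Compute active earth pressure coefficient:
Ka = tan^2(45 - phi/2) = tan^2(30.5) = 0.346974
Compute active force:
Pa = 0.5 * Ka * gamma * H^2
Pa = 0.5 * 0.346974 * 19.7 * 5.9^2
Pa = 118.97 kN/m


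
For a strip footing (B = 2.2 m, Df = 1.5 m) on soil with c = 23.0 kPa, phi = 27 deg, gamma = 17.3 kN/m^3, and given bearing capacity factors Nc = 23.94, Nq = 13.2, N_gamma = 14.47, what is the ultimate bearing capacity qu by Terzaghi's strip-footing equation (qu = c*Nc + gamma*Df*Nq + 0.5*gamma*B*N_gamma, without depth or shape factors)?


Compute qu = c*Nc + gamma*Df*Nq + 0.5*gamma*B*N_gamma
Term 1: 23.0 * 23.94 = 550.62
Term 2: 17.3 * 1.5 * 13.2 = 342.54
Term 3: 0.5 * 17.3 * 2.2 * 14.47 = 275.3641
qu = 550.62 + 342.54 + 275.3641
qu = 1168.52 kPa


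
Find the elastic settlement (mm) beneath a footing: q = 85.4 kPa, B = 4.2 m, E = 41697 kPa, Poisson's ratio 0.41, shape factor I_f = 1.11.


Using Se = q * B * (1 - nu^2) * I_f / E
1 - nu^2 = 1 - 0.41^2 = 0.8319
Se = 85.4 * 4.2 * 0.8319 * 1.11 / 41697
Se = 0.007943 m
Convert to mm: Se = 0.007943 * 1000 = 7.943 mm


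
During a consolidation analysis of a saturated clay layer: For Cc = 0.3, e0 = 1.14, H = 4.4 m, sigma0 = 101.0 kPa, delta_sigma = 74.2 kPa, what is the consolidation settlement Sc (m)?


Result: 0.1476 m

Derivation:
Using Sc = Cc * H / (1 + e0) * log10((sigma0 + delta_sigma) / sigma0)
Stress ratio = (101.0 + 74.2) / 101.0 = 1.73465
log10(1.73465) = 0.239213
Cc * H / (1 + e0) = 0.3 * 4.4 / (1 + 1.14) = 0.616822
Sc = 0.616822 * 0.239213
Sc = 0.1476 m


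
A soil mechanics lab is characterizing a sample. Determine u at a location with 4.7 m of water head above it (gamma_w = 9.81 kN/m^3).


Result: 46.11 kPa

Derivation:
Using u = gamma_w * h_w
u = 9.81 * 4.7
u = 46.11 kPa


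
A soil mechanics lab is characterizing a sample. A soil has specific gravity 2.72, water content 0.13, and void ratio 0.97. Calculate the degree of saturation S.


Using S = Gs * w / e
S = 2.72 * 0.13 / 0.97
S = 0.3645


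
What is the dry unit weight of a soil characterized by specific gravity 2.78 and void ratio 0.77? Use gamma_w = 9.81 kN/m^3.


Using gamma_d = Gs * gamma_w / (1 + e)
gamma_d = 2.78 * 9.81 / (1 + 0.77)
gamma_d = 2.78 * 9.81 / 1.77
gamma_d = 15.408 kN/m^3


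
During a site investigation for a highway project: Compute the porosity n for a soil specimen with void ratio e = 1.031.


Result: 0.5076

Derivation:
Using the relation n = e / (1 + e)
n = 1.031 / (1 + 1.031)
n = 1.031 / 2.031
n = 0.5076


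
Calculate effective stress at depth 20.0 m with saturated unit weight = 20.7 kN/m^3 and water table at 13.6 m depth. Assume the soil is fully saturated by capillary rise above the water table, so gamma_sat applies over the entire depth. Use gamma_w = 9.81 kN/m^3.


Total stress = gamma_sat * depth
sigma = 20.7 * 20.0 = 414.0 kPa
Pore water pressure u = gamma_w * (depth - d_wt)
u = 9.81 * (20.0 - 13.6) = 62.784 kPa
Effective stress = sigma - u
sigma' = 414.0 - 62.784 = 351.22 kPa


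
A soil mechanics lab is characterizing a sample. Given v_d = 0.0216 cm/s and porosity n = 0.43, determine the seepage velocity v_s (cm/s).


Result: 0.05023 cm/s

Derivation:
Using v_s = v_d / n
v_s = 0.0216 / 0.43
v_s = 0.05023 cm/s


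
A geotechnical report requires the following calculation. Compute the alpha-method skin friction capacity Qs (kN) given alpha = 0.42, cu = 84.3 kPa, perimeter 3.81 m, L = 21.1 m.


Using Qs = alpha * cu * perimeter * L
Qs = 0.42 * 84.3 * 3.81 * 21.1
Qs = 2846.32 kN


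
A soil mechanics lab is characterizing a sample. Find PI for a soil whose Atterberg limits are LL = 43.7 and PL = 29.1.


Using PI = LL - PL
PI = 43.7 - 29.1
PI = 14.6


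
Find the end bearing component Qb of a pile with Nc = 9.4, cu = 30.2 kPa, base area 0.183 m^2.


Using Qb = Nc * cu * Ab
Qb = 9.4 * 30.2 * 0.183
Qb = 51.95 kN


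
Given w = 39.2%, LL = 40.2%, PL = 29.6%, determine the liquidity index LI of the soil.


First compute the plasticity index:
PI = LL - PL = 40.2 - 29.6 = 10.6
Then compute the liquidity index:
LI = (w - PL) / PI
LI = (39.2 - 29.6) / 10.6
LI = 0.906


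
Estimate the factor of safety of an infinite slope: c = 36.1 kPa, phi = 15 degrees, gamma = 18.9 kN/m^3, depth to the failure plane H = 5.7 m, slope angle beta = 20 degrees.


Using Fs = c / (gamma*H*sin(beta)*cos(beta)) + tan(phi)/tan(beta)
Cohesion contribution = 36.1 / (18.9*5.7*sin(20)*cos(20))
Cohesion contribution = 1.04264
Friction contribution = tan(15)/tan(20) = 0.736184
Fs = 1.04264 + 0.736184
Fs = 1.779


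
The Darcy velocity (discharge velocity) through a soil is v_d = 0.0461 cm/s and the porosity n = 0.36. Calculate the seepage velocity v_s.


Using v_s = v_d / n
v_s = 0.0461 / 0.36
v_s = 0.12806 cm/s


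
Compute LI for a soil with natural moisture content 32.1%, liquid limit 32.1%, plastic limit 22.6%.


First compute the plasticity index:
PI = LL - PL = 32.1 - 22.6 = 9.5
Then compute the liquidity index:
LI = (w - PL) / PI
LI = (32.1 - 22.6) / 9.5
LI = 1.0


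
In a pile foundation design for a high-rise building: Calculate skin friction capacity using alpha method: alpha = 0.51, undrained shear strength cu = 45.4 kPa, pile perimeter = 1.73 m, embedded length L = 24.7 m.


Using Qs = alpha * cu * perimeter * L
Qs = 0.51 * 45.4 * 1.73 * 24.7
Qs = 989.39 kN


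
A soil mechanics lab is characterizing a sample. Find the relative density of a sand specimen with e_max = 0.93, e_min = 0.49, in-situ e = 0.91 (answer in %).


Result: 4.55 %

Derivation:
Using Dr = (e_max - e) / (e_max - e_min) * 100
e_max - e = 0.93 - 0.91 = 0.02
e_max - e_min = 0.93 - 0.49 = 0.44
Dr = 0.02 / 0.44 * 100
Dr = 4.55 %


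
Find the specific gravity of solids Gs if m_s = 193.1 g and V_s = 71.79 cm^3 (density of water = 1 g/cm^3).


Using Gs = m_s / (V_s * rho_w)
Since rho_w = 1 g/cm^3:
Gs = 193.1 / 71.79
Gs = 2.69


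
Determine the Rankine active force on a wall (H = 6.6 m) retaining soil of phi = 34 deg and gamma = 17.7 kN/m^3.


Compute active earth pressure coefficient:
Ka = tan^2(45 - phi/2) = tan^2(28.0) = 0.282715
Compute active force:
Pa = 0.5 * Ka * gamma * H^2
Pa = 0.5 * 0.282715 * 17.7 * 6.6^2
Pa = 108.99 kN/m


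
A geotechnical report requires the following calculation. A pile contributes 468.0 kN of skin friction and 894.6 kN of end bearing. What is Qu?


Result: 1362.6 kN

Derivation:
Using Qu = Qf + Qb
Qu = 468.0 + 894.6
Qu = 1362.6 kN


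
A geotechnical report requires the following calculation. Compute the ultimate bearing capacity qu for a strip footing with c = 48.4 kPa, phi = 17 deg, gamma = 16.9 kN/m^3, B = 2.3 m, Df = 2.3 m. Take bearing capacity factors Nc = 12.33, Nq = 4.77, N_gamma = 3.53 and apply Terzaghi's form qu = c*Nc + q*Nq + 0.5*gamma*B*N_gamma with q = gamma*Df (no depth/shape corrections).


Result: 850.79 kPa

Derivation:
Compute qu = c*Nc + gamma*Df*Nq + 0.5*gamma*B*N_gamma
Term 1: 48.4 * 12.33 = 596.772
Term 2: 16.9 * 2.3 * 4.77 = 185.4099
Term 3: 0.5 * 16.9 * 2.3 * 3.53 = 68.60555
qu = 596.772 + 185.4099 + 68.60555
qu = 850.79 kPa


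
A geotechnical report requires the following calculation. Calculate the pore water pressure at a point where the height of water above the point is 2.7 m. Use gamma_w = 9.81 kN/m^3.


Result: 26.49 kPa

Derivation:
Using u = gamma_w * h_w
u = 9.81 * 2.7
u = 26.49 kPa


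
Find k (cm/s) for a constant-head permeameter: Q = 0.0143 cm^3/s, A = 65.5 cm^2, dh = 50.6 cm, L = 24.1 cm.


Compute hydraulic gradient:
i = dh / L = 50.6 / 24.1 = 2.09959
Then apply Darcy's law:
k = Q / (A * i)
k = 0.0143 / (65.5 * 2.09959)
k = 0.0143 / 137.523
k = 0.000104 cm/s


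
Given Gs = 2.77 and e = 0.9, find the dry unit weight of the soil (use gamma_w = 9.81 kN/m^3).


Using gamma_d = Gs * gamma_w / (1 + e)
gamma_d = 2.77 * 9.81 / (1 + 0.9)
gamma_d = 2.77 * 9.81 / 1.9
gamma_d = 14.302 kN/m^3


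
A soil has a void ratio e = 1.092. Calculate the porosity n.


Using the relation n = e / (1 + e)
n = 1.092 / (1 + 1.092)
n = 1.092 / 2.092
n = 0.522


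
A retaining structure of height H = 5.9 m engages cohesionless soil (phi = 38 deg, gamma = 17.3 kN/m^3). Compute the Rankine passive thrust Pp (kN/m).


Compute passive earth pressure coefficient:
Kp = tan^2(45 + phi/2) = tan^2(64.0) = 4.203746
Compute passive force:
Pp = 0.5 * Kp * gamma * H^2
Pp = 0.5 * 4.203746 * 17.3 * 5.9^2
Pp = 1265.78 kN/m


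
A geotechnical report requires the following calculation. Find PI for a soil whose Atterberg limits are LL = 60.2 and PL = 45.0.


Using PI = LL - PL
PI = 60.2 - 45.0
PI = 15.2


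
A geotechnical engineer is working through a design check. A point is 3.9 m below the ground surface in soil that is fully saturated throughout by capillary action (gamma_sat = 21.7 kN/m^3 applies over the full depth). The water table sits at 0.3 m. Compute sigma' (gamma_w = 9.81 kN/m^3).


Total stress = gamma_sat * depth
sigma = 21.7 * 3.9 = 84.63 kPa
Pore water pressure u = gamma_w * (depth - d_wt)
u = 9.81 * (3.9 - 0.3) = 35.316 kPa
Effective stress = sigma - u
sigma' = 84.63 - 35.316 = 49.31 kPa


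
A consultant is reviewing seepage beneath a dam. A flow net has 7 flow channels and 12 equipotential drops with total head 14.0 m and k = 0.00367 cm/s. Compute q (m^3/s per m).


Result: 0.0002997 m^3/s per m

Derivation:
Convert k to m/s for unit consistency with H:
k = 0.00367 cm/s = 0.00367 / 100 m/s = 3.67e-05 m/s
Using q = k * H * Nf / Nd
Nf / Nd = 7 / 12 = 0.5833
q = 3.67e-05 * 14.0 * 0.5833
q = 0.0002997 m^3/s per m


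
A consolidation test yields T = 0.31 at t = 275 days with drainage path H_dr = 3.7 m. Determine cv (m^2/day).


Using cv = T * H_dr^2 / t
H_dr^2 = 3.7^2 = 13.69
cv = 0.31 * 13.69 / 275
cv = 0.01543 m^2/day


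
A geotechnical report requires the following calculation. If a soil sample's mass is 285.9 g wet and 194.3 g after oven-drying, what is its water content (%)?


Result: 47.14 %

Derivation:
Using w = (m_wet - m_dry) / m_dry * 100
m_wet - m_dry = 285.9 - 194.3 = 91.6 g
w = 91.6 / 194.3 * 100
w = 47.14 %


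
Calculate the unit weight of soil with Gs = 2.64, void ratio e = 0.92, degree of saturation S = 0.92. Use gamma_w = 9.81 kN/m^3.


Using gamma = gamma_w * (Gs + S*e) / (1 + e)
Numerator: Gs + S*e = 2.64 + 0.92*0.92 = 3.4864
Denominator: 1 + e = 1 + 0.92 = 1.92
gamma = 9.81 * 3.4864 / 1.92
gamma = 17.813 kN/m^3


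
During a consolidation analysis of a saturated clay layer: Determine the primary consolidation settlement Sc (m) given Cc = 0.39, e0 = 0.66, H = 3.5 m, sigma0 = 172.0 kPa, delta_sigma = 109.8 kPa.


Using Sc = Cc * H / (1 + e0) * log10((sigma0 + delta_sigma) / sigma0)
Stress ratio = (172.0 + 109.8) / 172.0 = 1.63837
log10(1.63837) = 0.214413
Cc * H / (1 + e0) = 0.39 * 3.5 / (1 + 0.66) = 0.822289
Sc = 0.822289 * 0.214413
Sc = 0.1763 m


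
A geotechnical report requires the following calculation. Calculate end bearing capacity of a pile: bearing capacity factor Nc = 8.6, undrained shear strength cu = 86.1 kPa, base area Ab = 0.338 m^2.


Using Qb = Nc * cu * Ab
Qb = 8.6 * 86.1 * 0.338
Qb = 250.28 kN


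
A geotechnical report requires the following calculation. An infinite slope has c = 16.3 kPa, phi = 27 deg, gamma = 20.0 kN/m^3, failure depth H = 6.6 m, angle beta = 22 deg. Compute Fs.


Using Fs = c / (gamma*H*sin(beta)*cos(beta)) + tan(phi)/tan(beta)
Cohesion contribution = 16.3 / (20.0*6.6*sin(22)*cos(22))
Cohesion contribution = 0.355527
Friction contribution = tan(27)/tan(22) = 1.26112
Fs = 0.355527 + 1.26112
Fs = 1.617


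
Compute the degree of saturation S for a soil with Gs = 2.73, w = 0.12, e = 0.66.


Result: 0.4964

Derivation:
Using S = Gs * w / e
S = 2.73 * 0.12 / 0.66
S = 0.4964


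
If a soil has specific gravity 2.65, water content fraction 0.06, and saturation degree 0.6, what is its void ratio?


Using the relation e = Gs * w / S
e = 2.65 * 0.06 / 0.6
e = 0.265


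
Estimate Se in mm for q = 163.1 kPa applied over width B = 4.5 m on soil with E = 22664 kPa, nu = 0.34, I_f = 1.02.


Result: 29.213 mm

Derivation:
Using Se = q * B * (1 - nu^2) * I_f / E
1 - nu^2 = 1 - 0.34^2 = 0.8844
Se = 163.1 * 4.5 * 0.8844 * 1.02 / 22664
Se = 0.029213 m
Convert to mm: Se = 0.029213 * 1000 = 29.213 mm


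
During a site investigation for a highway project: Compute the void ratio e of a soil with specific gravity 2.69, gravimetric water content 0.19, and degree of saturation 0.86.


Using the relation e = Gs * w / S
e = 2.69 * 0.19 / 0.86
e = 0.5943


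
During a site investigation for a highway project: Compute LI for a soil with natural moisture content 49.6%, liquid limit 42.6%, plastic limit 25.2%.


Result: 1.402

Derivation:
First compute the plasticity index:
PI = LL - PL = 42.6 - 25.2 = 17.4
Then compute the liquidity index:
LI = (w - PL) / PI
LI = (49.6 - 25.2) / 17.4
LI = 1.402


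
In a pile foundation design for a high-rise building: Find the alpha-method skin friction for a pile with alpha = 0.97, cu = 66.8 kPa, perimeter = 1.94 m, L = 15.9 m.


Using Qs = alpha * cu * perimeter * L
Qs = 0.97 * 66.8 * 1.94 * 15.9
Qs = 1998.7 kN


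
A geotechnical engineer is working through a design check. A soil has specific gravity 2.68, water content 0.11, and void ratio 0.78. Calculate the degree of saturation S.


Result: 0.3779

Derivation:
Using S = Gs * w / e
S = 2.68 * 0.11 / 0.78
S = 0.3779


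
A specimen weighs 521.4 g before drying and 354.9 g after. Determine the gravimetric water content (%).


Using w = (m_wet - m_dry) / m_dry * 100
m_wet - m_dry = 521.4 - 354.9 = 166.5 g
w = 166.5 / 354.9 * 100
w = 46.91 %


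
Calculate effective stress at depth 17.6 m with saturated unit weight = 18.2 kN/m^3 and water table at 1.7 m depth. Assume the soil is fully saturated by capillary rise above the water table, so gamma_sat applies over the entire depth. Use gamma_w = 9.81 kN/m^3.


Result: 164.34 kPa

Derivation:
Total stress = gamma_sat * depth
sigma = 18.2 * 17.6 = 320.32 kPa
Pore water pressure u = gamma_w * (depth - d_wt)
u = 9.81 * (17.6 - 1.7) = 155.979 kPa
Effective stress = sigma - u
sigma' = 320.32 - 155.979 = 164.34 kPa


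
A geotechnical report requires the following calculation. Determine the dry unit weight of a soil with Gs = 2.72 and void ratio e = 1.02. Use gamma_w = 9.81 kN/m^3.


Using gamma_d = Gs * gamma_w / (1 + e)
gamma_d = 2.72 * 9.81 / (1 + 1.02)
gamma_d = 2.72 * 9.81 / 2.02
gamma_d = 13.21 kN/m^3


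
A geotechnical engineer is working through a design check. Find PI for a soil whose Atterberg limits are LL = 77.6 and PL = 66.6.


Using PI = LL - PL
PI = 77.6 - 66.6
PI = 11.0


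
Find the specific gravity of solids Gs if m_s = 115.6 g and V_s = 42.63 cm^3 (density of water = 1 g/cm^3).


Result: 2.712

Derivation:
Using Gs = m_s / (V_s * rho_w)
Since rho_w = 1 g/cm^3:
Gs = 115.6 / 42.63
Gs = 2.712


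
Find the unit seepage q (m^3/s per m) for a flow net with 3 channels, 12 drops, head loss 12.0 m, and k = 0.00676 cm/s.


Result: 0.0002028 m^3/s per m

Derivation:
Convert k to m/s for unit consistency with H:
k = 0.00676 cm/s = 0.00676 / 100 m/s = 6.76e-05 m/s
Using q = k * H * Nf / Nd
Nf / Nd = 3 / 12 = 0.25
q = 6.76e-05 * 12.0 * 0.25
q = 0.0002028 m^3/s per m


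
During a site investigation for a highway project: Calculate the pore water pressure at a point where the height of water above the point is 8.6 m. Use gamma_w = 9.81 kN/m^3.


Result: 84.37 kPa

Derivation:
Using u = gamma_w * h_w
u = 9.81 * 8.6
u = 84.37 kPa


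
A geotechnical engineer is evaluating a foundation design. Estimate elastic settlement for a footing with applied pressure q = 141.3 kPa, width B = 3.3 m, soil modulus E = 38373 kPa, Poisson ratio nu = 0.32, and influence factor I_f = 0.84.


Using Se = q * B * (1 - nu^2) * I_f / E
1 - nu^2 = 1 - 0.32^2 = 0.8976
Se = 141.3 * 3.3 * 0.8976 * 0.84 / 38373
Se = 0.009162 m
Convert to mm: Se = 0.009162 * 1000 = 9.162 mm


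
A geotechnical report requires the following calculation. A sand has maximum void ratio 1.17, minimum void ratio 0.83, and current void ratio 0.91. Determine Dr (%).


Using Dr = (e_max - e) / (e_max - e_min) * 100
e_max - e = 1.17 - 0.91 = 0.26
e_max - e_min = 1.17 - 0.83 = 0.34
Dr = 0.26 / 0.34 * 100
Dr = 76.47 %


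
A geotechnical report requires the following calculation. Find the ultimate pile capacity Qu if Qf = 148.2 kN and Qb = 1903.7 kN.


Using Qu = Qf + Qb
Qu = 148.2 + 1903.7
Qu = 2051.9 kN


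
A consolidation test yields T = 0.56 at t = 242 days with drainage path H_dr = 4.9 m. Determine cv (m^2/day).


Using cv = T * H_dr^2 / t
H_dr^2 = 4.9^2 = 24.01
cv = 0.56 * 24.01 / 242
cv = 0.05556 m^2/day


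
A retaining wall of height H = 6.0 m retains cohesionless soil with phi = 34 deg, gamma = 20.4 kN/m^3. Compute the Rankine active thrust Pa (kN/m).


Compute active earth pressure coefficient:
Ka = tan^2(45 - phi/2) = tan^2(28.0) = 0.282715
Compute active force:
Pa = 0.5 * Ka * gamma * H^2
Pa = 0.5 * 0.282715 * 20.4 * 6.0^2
Pa = 103.81 kN/m


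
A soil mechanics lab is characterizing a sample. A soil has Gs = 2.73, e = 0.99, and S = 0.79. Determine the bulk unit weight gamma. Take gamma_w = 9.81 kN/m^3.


Result: 17.313 kN/m^3

Derivation:
Using gamma = gamma_w * (Gs + S*e) / (1 + e)
Numerator: Gs + S*e = 2.73 + 0.79*0.99 = 3.5121
Denominator: 1 + e = 1 + 0.99 = 1.99
gamma = 9.81 * 3.5121 / 1.99
gamma = 17.313 kN/m^3


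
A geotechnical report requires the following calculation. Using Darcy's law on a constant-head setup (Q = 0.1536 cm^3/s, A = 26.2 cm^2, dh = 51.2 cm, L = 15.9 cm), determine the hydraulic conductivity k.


Result: 0.001821 cm/s

Derivation:
Compute hydraulic gradient:
i = dh / L = 51.2 / 15.9 = 3.22013
Then apply Darcy's law:
k = Q / (A * i)
k = 0.1536 / (26.2 * 3.22013)
k = 0.1536 / 84.3673
k = 0.001821 cm/s


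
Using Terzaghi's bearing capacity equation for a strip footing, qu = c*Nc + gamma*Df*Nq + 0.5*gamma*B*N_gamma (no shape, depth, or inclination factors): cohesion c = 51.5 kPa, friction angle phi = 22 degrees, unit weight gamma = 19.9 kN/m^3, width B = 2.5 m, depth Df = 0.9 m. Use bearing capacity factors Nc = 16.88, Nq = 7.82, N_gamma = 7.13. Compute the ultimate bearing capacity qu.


Compute qu = c*Nc + gamma*Df*Nq + 0.5*gamma*B*N_gamma
Term 1: 51.5 * 16.88 = 869.32
Term 2: 19.9 * 0.9 * 7.82 = 140.0562
Term 3: 0.5 * 19.9 * 2.5 * 7.13 = 177.35875
qu = 869.32 + 140.0562 + 177.35875
qu = 1186.73 kPa


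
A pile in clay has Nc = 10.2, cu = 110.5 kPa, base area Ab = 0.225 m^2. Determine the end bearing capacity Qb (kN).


Using Qb = Nc * cu * Ab
Qb = 10.2 * 110.5 * 0.225
Qb = 253.6 kN


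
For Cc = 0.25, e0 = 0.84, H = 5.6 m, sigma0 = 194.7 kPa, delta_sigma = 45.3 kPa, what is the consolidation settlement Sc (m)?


Using Sc = Cc * H / (1 + e0) * log10((sigma0 + delta_sigma) / sigma0)
Stress ratio = (194.7 + 45.3) / 194.7 = 1.23267
log10(1.23267) = 0.0908453
Cc * H / (1 + e0) = 0.25 * 5.6 / (1 + 0.84) = 0.76087
Sc = 0.76087 * 0.0908453
Sc = 0.0691 m


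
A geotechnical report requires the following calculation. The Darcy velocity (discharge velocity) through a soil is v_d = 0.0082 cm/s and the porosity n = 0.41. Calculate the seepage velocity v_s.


Using v_s = v_d / n
v_s = 0.0082 / 0.41
v_s = 0.02 cm/s


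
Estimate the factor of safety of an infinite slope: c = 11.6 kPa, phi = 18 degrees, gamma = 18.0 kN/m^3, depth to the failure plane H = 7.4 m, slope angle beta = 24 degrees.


Using Fs = c / (gamma*H*sin(beta)*cos(beta)) + tan(phi)/tan(beta)
Cohesion contribution = 11.6 / (18.0*7.4*sin(24)*cos(24))
Cohesion contribution = 0.234374
Friction contribution = tan(18)/tan(24) = 0.729782
Fs = 0.234374 + 0.729782
Fs = 0.964


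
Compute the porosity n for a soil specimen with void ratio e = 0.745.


Result: 0.4269

Derivation:
Using the relation n = e / (1 + e)
n = 0.745 / (1 + 0.745)
n = 0.745 / 1.745
n = 0.4269


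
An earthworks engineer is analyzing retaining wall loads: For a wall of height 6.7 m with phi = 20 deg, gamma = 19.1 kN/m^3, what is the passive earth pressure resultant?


Compute passive earth pressure coefficient:
Kp = tan^2(45 + phi/2) = tan^2(55.0) = 2.039607
Compute passive force:
Pp = 0.5 * Kp * gamma * H^2
Pp = 0.5 * 2.039607 * 19.1 * 6.7^2
Pp = 874.38 kN/m


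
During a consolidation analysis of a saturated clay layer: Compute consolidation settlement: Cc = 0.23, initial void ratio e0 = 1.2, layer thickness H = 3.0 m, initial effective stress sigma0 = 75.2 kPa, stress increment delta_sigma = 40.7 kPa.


Using Sc = Cc * H / (1 + e0) * log10((sigma0 + delta_sigma) / sigma0)
Stress ratio = (75.2 + 40.7) / 75.2 = 1.54122
log10(1.54122) = 0.187866
Cc * H / (1 + e0) = 0.23 * 3.0 / (1 + 1.2) = 0.313636
Sc = 0.313636 * 0.187866
Sc = 0.0589 m


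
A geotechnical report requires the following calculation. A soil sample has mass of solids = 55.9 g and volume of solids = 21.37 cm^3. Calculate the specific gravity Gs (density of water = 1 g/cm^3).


Using Gs = m_s / (V_s * rho_w)
Since rho_w = 1 g/cm^3:
Gs = 55.9 / 21.37
Gs = 2.616


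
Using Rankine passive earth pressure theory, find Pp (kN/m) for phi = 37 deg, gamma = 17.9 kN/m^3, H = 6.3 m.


Compute passive earth pressure coefficient:
Kp = tan^2(45 + phi/2) = tan^2(63.5) = 4.022791
Compute passive force:
Pp = 0.5 * Kp * gamma * H^2
Pp = 0.5 * 4.022791 * 17.9 * 6.3^2
Pp = 1429.0 kN/m


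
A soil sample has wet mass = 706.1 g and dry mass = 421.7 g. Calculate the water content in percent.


Result: 67.44 %

Derivation:
Using w = (m_wet - m_dry) / m_dry * 100
m_wet - m_dry = 706.1 - 421.7 = 284.4 g
w = 284.4 / 421.7 * 100
w = 67.44 %


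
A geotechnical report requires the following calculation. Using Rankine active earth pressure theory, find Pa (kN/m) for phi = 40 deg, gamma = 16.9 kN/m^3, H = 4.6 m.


Compute active earth pressure coefficient:
Ka = tan^2(45 - phi/2) = tan^2(25.0) = 0.217443
Compute active force:
Pa = 0.5 * Ka * gamma * H^2
Pa = 0.5 * 0.217443 * 16.9 * 4.6^2
Pa = 38.88 kN/m


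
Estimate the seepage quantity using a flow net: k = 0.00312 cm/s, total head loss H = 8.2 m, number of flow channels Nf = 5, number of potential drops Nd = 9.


Convert k to m/s for unit consistency with H:
k = 0.00312 cm/s = 0.00312 / 100 m/s = 3.12e-05 m/s
Using q = k * H * Nf / Nd
Nf / Nd = 5 / 9 = 0.5556
q = 3.12e-05 * 8.2 * 0.5556
q = 0.0001421 m^3/s per m


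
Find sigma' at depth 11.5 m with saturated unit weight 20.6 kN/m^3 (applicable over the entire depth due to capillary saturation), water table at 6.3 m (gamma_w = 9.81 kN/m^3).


Total stress = gamma_sat * depth
sigma = 20.6 * 11.5 = 236.9 kPa
Pore water pressure u = gamma_w * (depth - d_wt)
u = 9.81 * (11.5 - 6.3) = 51.012 kPa
Effective stress = sigma - u
sigma' = 236.9 - 51.012 = 185.89 kPa


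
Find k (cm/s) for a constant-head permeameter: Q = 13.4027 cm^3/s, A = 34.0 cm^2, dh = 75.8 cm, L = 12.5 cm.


Result: 0.065006 cm/s

Derivation:
Compute hydraulic gradient:
i = dh / L = 75.8 / 12.5 = 6.064
Then apply Darcy's law:
k = Q / (A * i)
k = 13.4027 / (34.0 * 6.064)
k = 13.4027 / 206.176
k = 0.065006 cm/s


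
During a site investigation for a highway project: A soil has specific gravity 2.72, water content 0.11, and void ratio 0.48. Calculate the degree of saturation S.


Result: 0.6233

Derivation:
Using S = Gs * w / e
S = 2.72 * 0.11 / 0.48
S = 0.6233


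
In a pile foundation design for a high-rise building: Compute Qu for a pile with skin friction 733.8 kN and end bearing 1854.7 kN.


Using Qu = Qf + Qb
Qu = 733.8 + 1854.7
Qu = 2588.5 kN


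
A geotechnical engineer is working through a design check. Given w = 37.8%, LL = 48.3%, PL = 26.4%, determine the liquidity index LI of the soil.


Result: 0.521

Derivation:
First compute the plasticity index:
PI = LL - PL = 48.3 - 26.4 = 21.9
Then compute the liquidity index:
LI = (w - PL) / PI
LI = (37.8 - 26.4) / 21.9
LI = 0.521


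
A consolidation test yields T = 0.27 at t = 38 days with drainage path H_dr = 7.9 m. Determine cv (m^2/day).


Result: 0.44344 m^2/day

Derivation:
Using cv = T * H_dr^2 / t
H_dr^2 = 7.9^2 = 62.41
cv = 0.27 * 62.41 / 38
cv = 0.44344 m^2/day


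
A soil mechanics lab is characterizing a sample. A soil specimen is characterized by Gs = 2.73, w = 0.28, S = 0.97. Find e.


Result: 0.788

Derivation:
Using the relation e = Gs * w / S
e = 2.73 * 0.28 / 0.97
e = 0.788


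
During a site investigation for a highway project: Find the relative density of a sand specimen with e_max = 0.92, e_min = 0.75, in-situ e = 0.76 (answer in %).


Using Dr = (e_max - e) / (e_max - e_min) * 100
e_max - e = 0.92 - 0.76 = 0.16
e_max - e_min = 0.92 - 0.75 = 0.17
Dr = 0.16 / 0.17 * 100
Dr = 94.12 %


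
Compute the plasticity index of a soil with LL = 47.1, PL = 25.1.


Result: 22.0

Derivation:
Using PI = LL - PL
PI = 47.1 - 25.1
PI = 22.0


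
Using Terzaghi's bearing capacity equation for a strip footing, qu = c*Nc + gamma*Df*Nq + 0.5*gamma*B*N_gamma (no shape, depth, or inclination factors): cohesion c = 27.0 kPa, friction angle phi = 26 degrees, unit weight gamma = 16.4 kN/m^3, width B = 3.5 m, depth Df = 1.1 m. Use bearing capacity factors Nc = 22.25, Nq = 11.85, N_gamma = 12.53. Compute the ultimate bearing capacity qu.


Compute qu = c*Nc + gamma*Df*Nq + 0.5*gamma*B*N_gamma
Term 1: 27.0 * 22.25 = 600.75
Term 2: 16.4 * 1.1 * 11.85 = 213.774
Term 3: 0.5 * 16.4 * 3.5 * 12.53 = 359.611
qu = 600.75 + 213.774 + 359.611
qu = 1174.14 kPa


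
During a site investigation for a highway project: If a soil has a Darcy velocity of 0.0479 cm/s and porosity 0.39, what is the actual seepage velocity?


Result: 0.12282 cm/s

Derivation:
Using v_s = v_d / n
v_s = 0.0479 / 0.39
v_s = 0.12282 cm/s


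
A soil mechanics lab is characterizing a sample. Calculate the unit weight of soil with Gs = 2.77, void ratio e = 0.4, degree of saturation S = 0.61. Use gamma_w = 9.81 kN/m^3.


Result: 21.12 kN/m^3

Derivation:
Using gamma = gamma_w * (Gs + S*e) / (1 + e)
Numerator: Gs + S*e = 2.77 + 0.61*0.4 = 3.014
Denominator: 1 + e = 1 + 0.4 = 1.4
gamma = 9.81 * 3.014 / 1.4
gamma = 21.12 kN/m^3


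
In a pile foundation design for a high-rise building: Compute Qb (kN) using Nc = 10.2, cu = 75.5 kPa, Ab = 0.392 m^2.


Result: 301.88 kN

Derivation:
Using Qb = Nc * cu * Ab
Qb = 10.2 * 75.5 * 0.392
Qb = 301.88 kN


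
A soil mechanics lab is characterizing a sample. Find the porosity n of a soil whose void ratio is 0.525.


Result: 0.3443

Derivation:
Using the relation n = e / (1 + e)
n = 0.525 / (1 + 0.525)
n = 0.525 / 1.525
n = 0.3443


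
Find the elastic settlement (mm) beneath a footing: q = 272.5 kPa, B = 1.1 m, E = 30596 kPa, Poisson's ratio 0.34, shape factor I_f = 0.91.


Using Se = q * B * (1 - nu^2) * I_f / E
1 - nu^2 = 1 - 0.34^2 = 0.8844
Se = 272.5 * 1.1 * 0.8844 * 0.91 / 30596
Se = 0.007885 m
Convert to mm: Se = 0.007885 * 1000 = 7.885 mm


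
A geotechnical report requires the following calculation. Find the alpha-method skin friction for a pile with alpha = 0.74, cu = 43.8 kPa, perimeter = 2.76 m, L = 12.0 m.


Result: 1073.49 kN

Derivation:
Using Qs = alpha * cu * perimeter * L
Qs = 0.74 * 43.8 * 2.76 * 12.0
Qs = 1073.49 kN


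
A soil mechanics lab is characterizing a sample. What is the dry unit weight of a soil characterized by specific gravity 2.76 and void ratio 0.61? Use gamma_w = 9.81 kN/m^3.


Using gamma_d = Gs * gamma_w / (1 + e)
gamma_d = 2.76 * 9.81 / (1 + 0.61)
gamma_d = 2.76 * 9.81 / 1.61
gamma_d = 16.817 kN/m^3


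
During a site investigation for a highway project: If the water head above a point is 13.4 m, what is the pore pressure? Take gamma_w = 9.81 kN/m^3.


Using u = gamma_w * h_w
u = 9.81 * 13.4
u = 131.45 kPa


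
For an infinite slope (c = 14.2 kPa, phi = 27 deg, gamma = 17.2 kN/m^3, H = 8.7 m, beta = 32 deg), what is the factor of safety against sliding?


Result: 1.027

Derivation:
Using Fs = c / (gamma*H*sin(beta)*cos(beta)) + tan(phi)/tan(beta)
Cohesion contribution = 14.2 / (17.2*8.7*sin(32)*cos(32))
Cohesion contribution = 0.211159
Friction contribution = tan(27)/tan(32) = 0.815411
Fs = 0.211159 + 0.815411
Fs = 1.027


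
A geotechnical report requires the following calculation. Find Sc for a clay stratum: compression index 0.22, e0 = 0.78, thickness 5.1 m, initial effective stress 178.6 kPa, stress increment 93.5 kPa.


Using Sc = Cc * H / (1 + e0) * log10((sigma0 + delta_sigma) / sigma0)
Stress ratio = (178.6 + 93.5) / 178.6 = 1.52352
log10(1.52352) = 0.182847
Cc * H / (1 + e0) = 0.22 * 5.1 / (1 + 0.78) = 0.630337
Sc = 0.630337 * 0.182847
Sc = 0.1153 m
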